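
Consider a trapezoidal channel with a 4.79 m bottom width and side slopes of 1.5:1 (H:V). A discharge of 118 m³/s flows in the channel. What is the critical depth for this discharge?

y_c = 2.92 m

At critical depth, Q² T / (g A³) = 1, i.e. A³/T = Q²/g = 118²/9.81 = 1419.
Try y = 3.47 m: A³/T = 2745 — over.
Try y = 2.92 m: A³/T = 1417 — matches.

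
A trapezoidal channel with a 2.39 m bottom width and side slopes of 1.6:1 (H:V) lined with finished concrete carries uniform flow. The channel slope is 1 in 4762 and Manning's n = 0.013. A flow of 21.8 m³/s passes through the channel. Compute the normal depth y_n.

Manning's equation rearranged: A R^(2/3) = nQ / (1·√S) = 0.013 × 21.8 / (√0.00021) = 19.56.
Trying y = 1.99 m: A R^(2/3) = 11.97 — low.
Trying y = 2.98 m: A R^(2/3) = 28.75 — high.
Trying y = 2.5 m: A R^(2/3) = 19.52 — matches.

y_n = 2.5 m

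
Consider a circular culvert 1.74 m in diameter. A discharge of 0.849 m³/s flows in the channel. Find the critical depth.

y_c = 0.446 m

At critical depth, Q² T / (g A³) = 1, i.e. A³/T = Q²/g = 0.849²/9.81 = 0.07348.
Trying y = 0.518 m: A³/T = 0.1314 — over.
Trying y = 0.4 m: A³/T = 0.04806 — short.
Trying y = 0.446 m: A³/T = 0.07348 — ≈ 0.07348.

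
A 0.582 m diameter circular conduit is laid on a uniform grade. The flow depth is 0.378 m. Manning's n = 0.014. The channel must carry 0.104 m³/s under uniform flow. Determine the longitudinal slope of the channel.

For a circular section of diameter D = 0.582 m at depth y = 0.378 m, the central angle is θ = 2 arccos(1 − 2y/D) = 3.749 rad. Then A = (D²/8)(θ − sin θ) = 0.1829 m² and P = Dθ/2 = 1.091 m.
Hydraulic radius R = A/P = 0.1829/1.091 = 0.1676 m.
From Manning's equation, S = [nQ / (1 A R^(2/3))]² = [0.014 × 0.104 / (1 × 0.1829 × 0.1676^(2/3))]² = 0.000686.

S = 0.000686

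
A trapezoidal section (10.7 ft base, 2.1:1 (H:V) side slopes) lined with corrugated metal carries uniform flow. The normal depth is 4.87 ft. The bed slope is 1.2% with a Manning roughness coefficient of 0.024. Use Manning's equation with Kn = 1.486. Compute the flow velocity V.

With bottom width b = 10.7 ft and side slope z = 2.1: A = (b + zy)y = (10.7 + 2.1×4.87)×4.87 = 101.9 ft²; P = b + 2y√(1+z²) = 10.7 + 2×4.87×2.326 = 33.35 ft.
Hydraulic radius R = A/P = 101.9/33.35 = 3.055 ft.
From Manning's equation, V = (1.486/n) R^(2/3) S^(1/2) = (1.486/0.024) × 3.055^(2/3) × 0.012^(1/2) = 14.3 ft/s.

V = 14.3 ft/s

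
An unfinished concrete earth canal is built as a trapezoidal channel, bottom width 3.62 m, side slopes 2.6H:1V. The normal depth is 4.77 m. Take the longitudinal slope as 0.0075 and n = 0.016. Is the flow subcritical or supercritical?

supercritical

With bottom width b = 3.62 m and side slope z = 2.6: A = (b + zy)y = (3.62 + 2.6×4.77)×4.77 = 76.42 m²; P = b + 2y√(1+z²) = 3.62 + 2×4.77×2.786 = 30.2 m.
Hydraulic radius R = A/P = 76.42/30.2 = 2.531 m.
V = (1/n) R^(2/3) √S = (1/0.016) × 2.531^(2/3) × √0.0075 = 10.05 m/s. Hydraulic depth D_h = A/T = 76.42/28.42 = 2.689 m.
Froude number Fr = V/√(g·D_h) = 10.05/√(9.81×2.689) = 1.96, which is greater than 1, so the flow is supercritical.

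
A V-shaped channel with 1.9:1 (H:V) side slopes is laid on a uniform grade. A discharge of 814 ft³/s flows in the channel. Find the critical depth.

At critical depth, Q² T / (g A³) = 1, i.e. A³/T = Q²/g = 814²/32.2 = 20580.
Try y = 5.62 ft: A³/T = 10120 — low.
Try y = 7.38 ft: A³/T = 39510 — high.
Try y = 6.48 ft: A³/T = 20620 — matches.

y_c = 6.48 ft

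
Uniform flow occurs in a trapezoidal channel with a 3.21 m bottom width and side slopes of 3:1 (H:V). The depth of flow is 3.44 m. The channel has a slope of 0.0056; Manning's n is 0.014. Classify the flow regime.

supercritical

With bottom width b = 3.21 m and side slope z = 3: A = (b + zy)y = (3.21 + 3×3.44)×3.44 = 46.54 m²; P = b + 2y√(1+z²) = 3.21 + 2×3.44×3.162 = 24.97 m.
Hydraulic radius R = A/P = 46.54/24.97 = 1.864 m.
V = (1/n) R^(2/3) √S = (1/0.014) × 1.864^(2/3) × √0.0056 = 8.097 m/s. Hydraulic depth D_h = A/T = 46.54/23.85 = 1.951 m.
Froude number Fr = V/√(g·D_h) = 8.097/√(9.81×1.951) = 1.85, which is greater than 1, so the flow is supercritical.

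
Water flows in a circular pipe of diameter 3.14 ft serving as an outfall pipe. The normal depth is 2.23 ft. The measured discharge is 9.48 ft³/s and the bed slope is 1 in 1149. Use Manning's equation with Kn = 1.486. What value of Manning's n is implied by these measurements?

n = 0.026

For a circular section of diameter D = 3.14 ft at depth y = 2.23 ft, the central angle is θ = 2 arccos(1 − 2y/D) = 4.009 rad. Then A = (D²/8)(θ − sin θ) = 5.881 ft² and P = Dθ/2 = 6.295 ft.
Hydraulic radius R = A/P = 5.881/6.295 = 0.9344 ft.
Rearranging Manning's equation: n = (1.486/Q) A R^(2/3) S^(1/2) = (1.486/9.48) × 5.881 × 0.9344^(2/3) × √0.0008703 = 0.026.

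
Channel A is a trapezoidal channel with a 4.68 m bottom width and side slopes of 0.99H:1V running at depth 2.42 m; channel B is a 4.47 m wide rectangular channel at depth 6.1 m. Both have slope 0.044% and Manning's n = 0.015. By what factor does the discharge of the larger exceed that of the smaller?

1.69

Channel A: With bottom width b = 4.68 m and side slope z = 0.99: A = (b + zy)y = (4.68 + 0.99×2.42)×2.42 = 17.12 m²; P = b + 2y√(1+z²) = 4.68 + 2×2.42×1.407 = 11.49 m. Hydraulic radius R = A/P = 17.12/11.49 = 1.49 m. Q_A = (1/0.015)·17.12·1.49^(2/3)·√0.00044 = 31.24 m³/s.
Channel B: Flow area A = b·y = 4.47 × 6.1 = 27.27 m². Wetted perimeter P = b + 2y = 4.47 + 2×6.1 = 16.67 m. Hydraulic radius R = A/P = 27.27/16.67 = 1.636 m. Q_B = (1/0.015)·27.27·1.636^(2/3)·√0.00044 = 52.93 m³/s.
The larger discharge is 52.93 m³/s and the smaller is 31.24 m³/s; the ratio is 1.69.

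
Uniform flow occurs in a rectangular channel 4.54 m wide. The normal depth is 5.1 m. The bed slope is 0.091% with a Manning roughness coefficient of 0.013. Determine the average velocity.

Flow area A = b·y = 4.54 × 5.1 = 23.15 m². Wetted perimeter P = b + 2y = 4.54 + 2×5.1 = 14.74 m.
Hydraulic radius R = A/P = 23.15/14.74 = 1.571 m.
From Manning's equation, V = (1/n) R^(2/3) S^(1/2) = (1/0.013) × 1.571^(2/3) × 0.00091^(1/2) = 3.14 m/s.

V = 3.14 m/s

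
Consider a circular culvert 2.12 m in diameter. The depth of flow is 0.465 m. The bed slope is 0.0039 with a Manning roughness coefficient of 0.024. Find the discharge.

Q = 0.635 m³/s

For a circular section of diameter D = 2.12 m at depth y = 0.465 m, the central angle is θ = 2 arccos(1 − 2y/D) = 1.95 rad. Then A = (D²/8)(θ − sin θ) = 0.5733 m² and P = Dθ/2 = 2.067 m.
Hydraulic radius R = A/P = 0.5733/2.067 = 0.2774 m.
Manning's equation: Q = (1/n) A R^(2/3) S^(1/2) = (1/0.024) × 0.5733 × 0.2774^(2/3) × 0.0039^(1/2) = 0.635 m³/s.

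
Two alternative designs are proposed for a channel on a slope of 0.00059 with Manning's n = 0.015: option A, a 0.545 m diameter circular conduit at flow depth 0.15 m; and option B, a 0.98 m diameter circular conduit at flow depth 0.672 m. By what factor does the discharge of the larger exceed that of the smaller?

23.5

Channel A: For a circular section of diameter D = 0.545 m at depth y = 0.15 m, the central angle is θ = 2 arccos(1 − 2y/D) = 2.209 rad. Then A = (D²/8)(θ − sin θ) = 0.0522 m² and P = Dθ/2 = 0.602 m. Hydraulic radius R = A/P = 0.0522/0.602 = 0.08672 m. Q_A = (1/0.015)·0.0522·0.08672^(2/3)·√0.00059 = 0.01656 m³/s.
Channel B: For a circular section of diameter D = 0.98 m at depth y = 0.672 m, the central angle is θ = 2 arccos(1 − 2y/D) = 3.903 rad. Then A = (D²/8)(θ − sin θ) = 0.5513 m² and P = Dθ/2 = 1.912 m. Hydraulic radius R = A/P = 0.5513/1.912 = 0.2883 m. Q_B = (1/0.015)·0.5513·0.2883^(2/3)·√0.00059 = 0.3896 m³/s.
The larger discharge is 0.3896 m³/s and the smaller is 0.01656 m³/s; the ratio is 23.5.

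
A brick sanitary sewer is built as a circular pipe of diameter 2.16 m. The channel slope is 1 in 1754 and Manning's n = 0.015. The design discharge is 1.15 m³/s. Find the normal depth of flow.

y_n = 0.807 m

Manning's equation rearranged: A R^(2/3) = nQ / (1·√S) = 0.015 × 1.15 / (√0.0005701) = 0.7224.
Try y = 0.676 m: A R^(2/3) = 0.5163 — low.
Try y = 1 m: A R^(2/3) = 1.064 — high.
Try y = 0.807 m: A R^(2/3) = 0.722 — ≈ 0.7224.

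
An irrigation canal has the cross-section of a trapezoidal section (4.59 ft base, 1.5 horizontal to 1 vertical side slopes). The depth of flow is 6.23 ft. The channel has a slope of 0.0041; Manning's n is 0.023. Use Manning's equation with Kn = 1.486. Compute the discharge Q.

Q = 781 ft³/s

With bottom width b = 4.59 ft and side slope z = 1.5: A = (b + zy)y = (4.59 + 1.5×6.23)×6.23 = 86.82 ft²; P = b + 2y√(1+z²) = 4.59 + 2×6.23×1.803 = 27.05 ft.
Hydraulic radius R = A/P = 86.82/27.05 = 3.209 ft.
Manning's equation: Q = (1.486/n) A R^(2/3) S^(1/2) = (1.486/0.023) × 86.82 × 3.209^(2/3) × 0.0041^(1/2) = 781 ft³/s.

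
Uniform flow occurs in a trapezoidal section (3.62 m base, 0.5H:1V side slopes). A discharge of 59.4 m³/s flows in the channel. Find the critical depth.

y_c = 2.65 m

At critical depth, Q² T / (g A³) = 1, i.e. A³/T = Q²/g = 59.4²/9.81 = 359.7.
At y = 2.1 m: A³/T = 164.9 — short.
At y = 2.95 m: A³/T = 516.8 — over.
At y = 2.65 m: A³/T = 358.9 — ≈ 359.7.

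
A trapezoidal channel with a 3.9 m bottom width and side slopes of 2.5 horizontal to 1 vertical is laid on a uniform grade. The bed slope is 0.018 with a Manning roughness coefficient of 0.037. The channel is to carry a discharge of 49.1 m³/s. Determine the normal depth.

Manning's equation rearranged: A R^(2/3) = nQ / (1·√S) = 0.037 × 49.1 / (√0.018) = 13.54.
Try y = 2.03 m: A R^(2/3) = 20.9 — over.
Try y = 1.65 m: A R^(2/3) = 13.55 — matches.

y_n = 1.65 m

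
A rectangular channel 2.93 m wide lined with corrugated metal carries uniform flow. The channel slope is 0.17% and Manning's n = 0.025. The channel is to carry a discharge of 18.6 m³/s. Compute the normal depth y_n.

Manning's equation rearranged: A R^(2/3) = nQ / (1·√S) = 0.025 × 18.6 / (√0.0017) = 11.28.
At y = 4.56 m: A R^(2/3) = 14.31 — too large.
At y = 2.71 m: A R^(2/3) = 7.678 — too small.
At y = 3.72 m: A R^(2/3) = 11.27 — matches.

y_n = 3.72 m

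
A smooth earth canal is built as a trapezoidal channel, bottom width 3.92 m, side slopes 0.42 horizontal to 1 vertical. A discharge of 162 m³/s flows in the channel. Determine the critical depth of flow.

At critical depth, Q² T / (g A³) = 1, i.e. A³/T = Q²/g = 162²/9.81 = 2675.
Trying y = 5.36 m: A³/T = 4297 — over.
Trying y = 3.81 m: A³/T = 1307 — short.
Trying y = 4.69 m: A³/T = 2682 — ≈ 2675.

y_c = 4.69 m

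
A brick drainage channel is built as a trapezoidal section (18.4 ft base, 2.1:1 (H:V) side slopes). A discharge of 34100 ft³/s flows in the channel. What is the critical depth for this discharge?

At critical depth, Q² T / (g A³) = 1, i.e. A³/T = Q²/g = 34100²/32.2 = 36110000.
Trying y = 18.1 ft: A³/T = 11270000 — short.
Trying y = 29.4 ft: A³/T = 92190000 — over.
Trying y = 23.8 ft: A³/T = 36420000 — close enough.

y_c = 23.8 ft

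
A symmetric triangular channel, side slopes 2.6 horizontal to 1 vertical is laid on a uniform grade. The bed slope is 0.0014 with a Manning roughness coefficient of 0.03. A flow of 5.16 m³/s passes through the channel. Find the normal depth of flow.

y_n = 1.44 m

Manning's equation rearranged: A R^(2/3) = nQ / (1·√S) = 0.03 × 5.16 / (√0.0014) = 4.137.
Trying y = 1.01 m: A R^(2/3) = 1.606 — short.
Trying y = 1.44 m: A R^(2/3) = 4.136 — close enough.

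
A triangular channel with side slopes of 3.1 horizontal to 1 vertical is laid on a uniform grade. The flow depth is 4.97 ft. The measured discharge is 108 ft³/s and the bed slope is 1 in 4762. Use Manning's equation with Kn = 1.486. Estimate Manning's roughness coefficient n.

For a triangular section with side slope z = 3.1: A = zy² = 3.1×4.97² = 76.57 ft²; P = 2y√(1+z²) = 2×4.97×3.257 = 32.38 ft.
Hydraulic radius R = A/P = 76.57/32.38 = 2.365 ft.
Rearranging Manning's equation: n = (1.486/Q) A R^(2/3) S^(1/2) = (1.486/108) × 76.57 × 2.365^(2/3) × √0.00021 = 0.0271.

n = 0.0271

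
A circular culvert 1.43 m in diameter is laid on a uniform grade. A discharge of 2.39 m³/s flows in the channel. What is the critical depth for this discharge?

y_c = 0.81 m

At critical depth, Q² T / (g A³) = 1, i.e. A³/T = Q²/g = 2.39²/9.81 = 0.5823.
At y = 0.707 m: A³/T = 0.3469 — too small.
At y = 1.03 m: A³/T = 1.48 — too large.
At y = 0.81 m: A³/T = 0.5832 — close enough.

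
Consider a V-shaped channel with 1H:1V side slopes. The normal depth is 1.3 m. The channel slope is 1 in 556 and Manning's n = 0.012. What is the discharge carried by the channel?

Q = 3.56 m³/s

For a triangular section with side slope z = 1: A = zy² = 1×1.3² = 1.69 m²; P = 2y√(1+z²) = 2×1.3×1.414 = 3.677 m.
Hydraulic radius R = A/P = 1.69/3.677 = 0.4596 m.
Manning's equation: Q = (1/n) A R^(2/3) S^(1/2) = (1/0.012) × 1.69 × 0.4596^(2/3) × 0.001799^(1/2) = 3.56 m³/s.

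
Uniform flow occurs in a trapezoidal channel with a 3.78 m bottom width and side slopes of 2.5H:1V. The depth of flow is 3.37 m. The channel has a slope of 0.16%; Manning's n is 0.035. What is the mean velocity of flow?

With bottom width b = 3.78 m and side slope z = 2.5: A = (b + zy)y = (3.78 + 2.5×3.37)×3.37 = 41.13 m²; P = b + 2y√(1+z²) = 3.78 + 2×3.37×2.693 = 21.93 m.
Hydraulic radius R = A/P = 41.13/21.93 = 1.876 m.
From Manning's equation, V = (1/n) R^(2/3) S^(1/2) = (1/0.035) × 1.876^(2/3) × 0.0016^(1/2) = 1.74 m/s.

V = 1.74 m/s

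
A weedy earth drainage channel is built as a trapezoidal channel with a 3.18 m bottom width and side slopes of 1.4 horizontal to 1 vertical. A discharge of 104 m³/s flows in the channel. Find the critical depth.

At critical depth, Q² T / (g A³) = 1, i.e. A³/T = Q²/g = 104²/9.81 = 1103.
At y = 2.26 m: A³/T = 310 — too small.
At y = 3.69 m: A³/T = 2162 — too large.
At y = 3.12 m: A³/T = 1096 — close enough.

y_c = 3.12 m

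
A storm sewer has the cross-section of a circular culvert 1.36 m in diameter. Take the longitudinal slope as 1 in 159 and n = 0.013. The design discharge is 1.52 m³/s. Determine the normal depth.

Manning's equation rearranged: A R^(2/3) = nQ / (1·√S) = 0.013 × 1.52 / (√0.006289) = 0.2492.
At y = 0.609 m: A R^(2/3) = 0.2922 — too large.
At y = 0.379 m: A R^(2/3) = 0.1201 — too small.
At y = 0.557 m: A R^(2/3) = 0.249 — ≈ 0.2492.

y_n = 0.557 m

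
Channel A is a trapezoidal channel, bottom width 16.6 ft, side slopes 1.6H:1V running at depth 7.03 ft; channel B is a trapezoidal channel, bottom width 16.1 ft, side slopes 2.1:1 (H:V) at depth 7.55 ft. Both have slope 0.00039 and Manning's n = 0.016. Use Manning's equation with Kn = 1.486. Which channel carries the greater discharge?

channel B

Channel A: With bottom width b = 16.6 ft and side slope z = 1.6: A = (b + zy)y = (16.6 + 1.6×7.03)×7.03 = 195.8 ft²; P = b + 2y√(1+z²) = 16.6 + 2×7.03×1.887 = 43.13 ft. Hydraulic radius R = A/P = 195.8/43.13 = 4.539 ft. Q_A = (1.486/0.016)·195.8·4.539^(2/3)·√0.00039 = 984.4 ft³/s.
Channel B: With bottom width b = 16.1 ft and side slope z = 2.1: A = (b + zy)y = (16.1 + 2.1×7.55)×7.55 = 241.3 ft²; P = b + 2y√(1+z²) = 16.1 + 2×7.55×2.326 = 51.22 ft. Hydraulic radius R = A/P = 241.3/51.22 = 4.71 ft. Q_B = (1.486/0.016)·241.3·4.71^(2/3)·√0.00039 = 1243 ft³/s.
Q_A = 984.4 ft³/s vs Q_B = 1243 ft³/s, so channel B carries more.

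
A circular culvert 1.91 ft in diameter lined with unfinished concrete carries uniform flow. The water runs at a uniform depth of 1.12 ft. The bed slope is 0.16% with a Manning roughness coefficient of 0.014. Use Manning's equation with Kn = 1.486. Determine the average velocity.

For a circular section of diameter D = 1.91 ft at depth y = 1.12 ft, the central angle is θ = 2 arccos(1 − 2y/D) = 3.489 rad. Then A = (D²/8)(θ − sin θ) = 1.746 ft² and P = Dθ/2 = 3.332 ft.
Hydraulic radius R = A/P = 1.746/3.332 = 0.5241 ft.
From Manning's equation, V = (1.486/n) R^(2/3) S^(1/2) = (1.486/0.014) × 0.5241^(2/3) × 0.0016^(1/2) = 2.76 ft/s.

V = 2.76 ft/s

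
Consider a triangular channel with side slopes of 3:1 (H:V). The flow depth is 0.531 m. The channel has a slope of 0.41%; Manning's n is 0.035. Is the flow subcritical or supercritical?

For a triangular section with side slope z = 3: A = zy² = 3×0.531² = 0.8459 m²; P = 2y√(1+z²) = 2×0.531×3.162 = 3.358 m.
Hydraulic radius R = A/P = 0.8459/3.358 = 0.2519 m.
V = (1/n) R^(2/3) √S = (1/0.035) × 0.2519^(2/3) × √0.0041 = 0.7296 m/s. Hydraulic depth D_h = A/T = 0.8459/3.186 = 0.2655 m.
Froude number Fr = V/√(g·D_h) = 0.7296/√(9.81×0.2655) = 0.452, which is less than 1, so the flow is subcritical.

subcritical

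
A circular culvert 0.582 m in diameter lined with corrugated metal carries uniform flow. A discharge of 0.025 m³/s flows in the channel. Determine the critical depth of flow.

At critical depth, Q² T / (g A³) = 1, i.e. A³/T = Q²/g = 0.025²/9.81 = 0.00006371.
Trying y = 0.125 m: A³/T = 0.0001543 — high.
Trying y = 0.0862 m: A³/T = 0.00003586 — low.
Trying y = 0.0998 m: A³/T = 0.00006382 — ≈ 0.00006371.

y_c = 0.0998 m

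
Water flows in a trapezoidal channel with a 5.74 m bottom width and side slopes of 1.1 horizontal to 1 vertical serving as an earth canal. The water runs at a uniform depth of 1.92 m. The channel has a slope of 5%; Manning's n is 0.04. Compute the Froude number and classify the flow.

supercritical

With bottom width b = 5.74 m and side slope z = 1.1: A = (b + zy)y = (5.74 + 1.1×1.92)×1.92 = 15.08 m²; P = b + 2y√(1+z²) = 5.74 + 2×1.92×1.487 = 11.45 m.
Hydraulic radius R = A/P = 15.08/11.45 = 1.317 m.
V = (1/n) R^(2/3) √S = (1/0.04) × 1.317^(2/3) × √0.05 = 6.716 m/s. Hydraulic depth D_h = A/T = 15.08/9.964 = 1.513 m.
Froude number Fr = V/√(g·D_h) = 6.716/√(9.81×1.513) = 1.74, which is greater than 1, so the flow is supercritical.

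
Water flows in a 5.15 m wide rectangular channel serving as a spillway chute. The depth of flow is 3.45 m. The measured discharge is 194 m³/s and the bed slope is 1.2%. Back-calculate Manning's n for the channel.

Flow area A = b·y = 5.15 × 3.45 = 17.77 m². Wetted perimeter P = b + 2y = 5.15 + 2×3.45 = 12.05 m.
Hydraulic radius R = A/P = 17.77/12.05 = 1.474 m.
Rearranging Manning's equation: n = (1/Q) A R^(2/3) S^(1/2) = (1/194) × 17.77 × 1.474^(2/3) × √0.012 = 0.013.

n = 0.013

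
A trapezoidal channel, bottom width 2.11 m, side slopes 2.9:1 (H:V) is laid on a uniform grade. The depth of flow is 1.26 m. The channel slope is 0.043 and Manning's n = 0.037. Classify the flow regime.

supercritical

With bottom width b = 2.11 m and side slope z = 2.9: A = (b + zy)y = (2.11 + 2.9×1.26)×1.26 = 7.263 m²; P = b + 2y√(1+z²) = 2.11 + 2×1.26×3.068 = 9.84 m.
Hydraulic radius R = A/P = 7.263/9.84 = 0.7381 m.
V = (1/n) R^(2/3) √S = (1/0.037) × 0.7381^(2/3) × √0.043 = 4.577 m/s. Hydraulic depth D_h = A/T = 7.263/9.418 = 0.7711 m.
Froude number Fr = V/√(g·D_h) = 4.577/√(9.81×0.7711) = 1.66, which is greater than 1, so the flow is supercritical.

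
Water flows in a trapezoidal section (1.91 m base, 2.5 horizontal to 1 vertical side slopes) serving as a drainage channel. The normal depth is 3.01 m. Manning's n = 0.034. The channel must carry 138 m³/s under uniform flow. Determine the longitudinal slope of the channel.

S = 0.015

With bottom width b = 1.91 m and side slope z = 2.5: A = (b + zy)y = (1.91 + 2.5×3.01)×3.01 = 28.4 m²; P = b + 2y√(1+z²) = 1.91 + 2×3.01×2.693 = 18.12 m.
Hydraulic radius R = A/P = 28.4/18.12 = 1.567 m.
From Manning's equation, S = [nQ / (1 A R^(2/3))]² = [0.034 × 138 / (1 × 28.4 × 1.567^(2/3))]² = 0.015.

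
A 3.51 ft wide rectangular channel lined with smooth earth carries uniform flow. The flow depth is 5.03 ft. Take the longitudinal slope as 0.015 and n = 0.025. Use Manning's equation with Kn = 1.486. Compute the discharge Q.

Q = 153 ft³/s

Flow area A = b·y = 3.51 × 5.03 = 17.66 ft². Wetted perimeter P = b + 2y = 3.51 + 2×5.03 = 13.57 ft.
Hydraulic radius R = A/P = 17.66/13.57 = 1.301 ft.
Manning's equation: Q = (1.486/n) A R^(2/3) S^(1/2) = (1.486/0.025) × 17.66 × 1.301^(2/3) × 0.015^(1/2) = 153 ft³/s.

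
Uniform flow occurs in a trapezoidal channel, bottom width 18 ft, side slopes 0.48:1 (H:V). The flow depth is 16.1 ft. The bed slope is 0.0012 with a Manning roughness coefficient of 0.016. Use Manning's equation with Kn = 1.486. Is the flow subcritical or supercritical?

subcritical

With bottom width b = 18 ft and side slope z = 0.48: A = (b + zy)y = (18 + 0.48×16.1)×16.1 = 414.2 ft²; P = b + 2y√(1+z²) = 18 + 2×16.1×1.109 = 53.72 ft.
Hydraulic radius R = A/P = 414.2/53.72 = 7.711 ft.
V = (1.486/n) R^(2/3) √S = (1.486/0.016) × 7.711^(2/3) × √0.0012 = 12.56 ft/s. Hydraulic depth D_h = A/T = 414.2/33.46 = 12.38 ft.
Froude number Fr = V/√(g·D_h) = 12.56/√(32.2×12.38) = 0.629, which is less than 1, so the flow is subcritical.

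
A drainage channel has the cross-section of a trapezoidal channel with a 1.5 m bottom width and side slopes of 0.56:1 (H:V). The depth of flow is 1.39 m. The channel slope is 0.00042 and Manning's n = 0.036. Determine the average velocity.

V = 0.438 m/s

With bottom width b = 1.5 m and side slope z = 0.56: A = (b + zy)y = (1.5 + 0.56×1.39)×1.39 = 3.167 m²; P = b + 2y√(1+z²) = 1.5 + 2×1.39×1.146 = 4.686 m.
Hydraulic radius R = A/P = 3.167/4.686 = 0.6758 m.
From Manning's equation, V = (1/n) R^(2/3) S^(1/2) = (1/0.036) × 0.6758^(2/3) × 0.00042^(1/2) = 0.438 m/s.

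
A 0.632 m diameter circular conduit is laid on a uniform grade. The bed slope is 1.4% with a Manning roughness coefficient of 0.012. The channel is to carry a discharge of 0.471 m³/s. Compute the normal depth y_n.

y_n = 0.324 m

Manning's equation rearranged: A R^(2/3) = nQ / (1·√S) = 0.012 × 0.471 / (√0.014) = 0.04777.
At y = 0.225 m: A R^(2/3) = 0.02489 — short.
At y = 0.324 m: A R^(2/3) = 0.04782 — close enough.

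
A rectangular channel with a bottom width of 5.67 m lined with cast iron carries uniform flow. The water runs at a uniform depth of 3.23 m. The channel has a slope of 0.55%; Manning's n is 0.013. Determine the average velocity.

V = 7.51 m/s

Flow area A = b·y = 5.67 × 3.23 = 18.31 m². Wetted perimeter P = b + 2y = 5.67 + 2×3.23 = 12.13 m.
Hydraulic radius R = A/P = 18.31/12.13 = 1.51 m.
From Manning's equation, V = (1/n) R^(2/3) S^(1/2) = (1/0.013) × 1.51^(2/3) × 0.0055^(1/2) = 7.51 m/s.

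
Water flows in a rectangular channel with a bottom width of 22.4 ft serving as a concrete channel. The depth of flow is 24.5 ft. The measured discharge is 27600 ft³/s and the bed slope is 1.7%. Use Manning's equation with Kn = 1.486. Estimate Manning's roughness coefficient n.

Flow area A = b·y = 22.4 × 24.5 = 548.8 ft². Wetted perimeter P = b + 2y = 22.4 + 2×24.5 = 71.4 ft.
Hydraulic radius R = A/P = 548.8/71.4 = 7.686 ft.
Rearranging Manning's equation: n = (1.486/Q) A R^(2/3) S^(1/2) = (1.486/27600) × 548.8 × 7.686^(2/3) × √0.017 = 0.015.

n = 0.015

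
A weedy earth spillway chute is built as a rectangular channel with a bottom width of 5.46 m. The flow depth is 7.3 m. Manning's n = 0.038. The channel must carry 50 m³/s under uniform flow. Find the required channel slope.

S = 0.00091

Flow area A = b·y = 5.46 × 7.3 = 39.86 m². Wetted perimeter P = b + 2y = 5.46 + 2×7.3 = 20.06 m.
Hydraulic radius R = A/P = 39.86/20.06 = 1.987 m.
From Manning's equation, S = [nQ / (1 A R^(2/3))]² = [0.038 × 50 / (1 × 39.86 × 1.987^(2/3))]² = 0.00091.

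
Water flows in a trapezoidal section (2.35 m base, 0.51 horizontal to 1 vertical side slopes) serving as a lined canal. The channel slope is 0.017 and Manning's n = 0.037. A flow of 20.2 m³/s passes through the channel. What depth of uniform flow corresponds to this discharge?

Manning's equation rearranged: A R^(2/3) = nQ / (1·√S) = 0.037 × 20.2 / (√0.017) = 5.732.
At y = 1.44 m: A R^(2/3) = 3.813 — low.
At y = 1.83 m: A R^(2/3) = 5.726 — ≈ 5.732.

y_n = 1.83 m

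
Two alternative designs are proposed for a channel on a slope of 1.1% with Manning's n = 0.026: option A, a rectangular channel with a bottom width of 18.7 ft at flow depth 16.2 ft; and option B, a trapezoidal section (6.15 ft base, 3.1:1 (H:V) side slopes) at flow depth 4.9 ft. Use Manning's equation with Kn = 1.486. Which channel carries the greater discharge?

Channel A: Flow area A = b·y = 18.7 × 16.2 = 302.9 ft². Wetted perimeter P = b + 2y = 18.7 + 2×16.2 = 51.1 ft. Hydraulic radius R = A/P = 302.9/51.1 = 5.928 ft. Q_A = (1.486/0.026)·302.9·5.928^(2/3)·√0.011 = 5948 ft³/s.
Channel B: With bottom width b = 6.15 ft and side slope z = 3.1: A = (b + zy)y = (6.15 + 3.1×4.9)×4.9 = 104.6 ft²; P = b + 2y√(1+z²) = 6.15 + 2×4.9×3.257 = 38.07 ft. Hydraulic radius R = A/P = 104.6/38.07 = 2.747 ft. Q_B = (1.486/0.026)·104.6·2.747^(2/3)·√0.011 = 1229 ft³/s.
Q_A = 5948 ft³/s vs Q_B = 1229 ft³/s, so channel A carries more.

channel A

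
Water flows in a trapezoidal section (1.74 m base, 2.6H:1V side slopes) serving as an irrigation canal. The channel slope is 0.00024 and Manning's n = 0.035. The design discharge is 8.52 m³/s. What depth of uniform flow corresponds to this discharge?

Manning's equation rearranged: A R^(2/3) = nQ / (1·√S) = 0.035 × 8.52 / (√0.00024) = 19.25.
Try y = 1.68 m: A R^(2/3) = 9.738 — short.
Try y = 2.25 m: A R^(2/3) = 19.24 — ≈ 19.25.

y_n = 2.25 m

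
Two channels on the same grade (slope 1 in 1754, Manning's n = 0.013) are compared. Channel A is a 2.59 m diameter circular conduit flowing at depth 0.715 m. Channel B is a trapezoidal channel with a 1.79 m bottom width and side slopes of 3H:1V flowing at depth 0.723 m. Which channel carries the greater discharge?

Channel A: For a circular section of diameter D = 2.59 m at depth y = 0.715 m, the central angle is θ = 2 arccos(1 − 2y/D) = 2.213 rad. Then A = (D²/8)(θ − sin θ) = 1.184 m² and P = Dθ/2 = 2.866 m. Hydraulic radius R = A/P = 1.184/2.866 = 0.4131 m. Q_A = (1/0.013)·1.184·0.4131^(2/3)·√0.0005701 = 1.206 m³/s.
Channel B: With bottom width b = 1.79 m and side slope z = 3: A = (b + zy)y = (1.79 + 3×0.723)×0.723 = 2.862 m²; P = b + 2y√(1+z²) = 1.79 + 2×0.723×3.162 = 6.363 m. Hydraulic radius R = A/P = 2.862/6.363 = 0.4499 m. Q_B = (1/0.013)·2.862·0.4499^(2/3)·√0.0005701 = 3.087 m³/s.
Q_A = 1.206 m³/s vs Q_B = 3.087 m³/s, so channel B carries more.

channel B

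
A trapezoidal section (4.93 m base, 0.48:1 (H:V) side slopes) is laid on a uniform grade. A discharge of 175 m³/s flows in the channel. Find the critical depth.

y_c = 4.35 m

At critical depth, Q² T / (g A³) = 1, i.e. A³/T = Q²/g = 175²/9.81 = 3122.
Trying y = 4.87 m: A³/T = 4616 — too large.
Trying y = 4.35 m: A³/T = 3124 — close enough.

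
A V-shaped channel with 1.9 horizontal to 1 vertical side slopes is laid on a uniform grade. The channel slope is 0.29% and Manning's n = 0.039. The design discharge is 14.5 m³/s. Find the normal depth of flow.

y_n = 2.33 m

Manning's equation rearranged: A R^(2/3) = nQ / (1·√S) = 0.039 × 14.5 / (√0.0029) = 10.5.
At y = 2.8 m: A R^(2/3) = 17.18 — over.
At y = 1.77 m: A R^(2/3) = 5.057 — short.
At y = 2.33 m: A R^(2/3) = 10.53 — ≈ 10.5.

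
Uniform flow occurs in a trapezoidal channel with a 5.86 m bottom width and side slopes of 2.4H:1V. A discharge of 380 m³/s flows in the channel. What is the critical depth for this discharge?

At critical depth, Q² T / (g A³) = 1, i.e. A³/T = Q²/g = 380²/9.81 = 14720.
Try y = 3.82 m: A³/T = 7819 — too small.
Try y = 4.46 m: A³/T = 14790 — matches.

y_c = 4.46 m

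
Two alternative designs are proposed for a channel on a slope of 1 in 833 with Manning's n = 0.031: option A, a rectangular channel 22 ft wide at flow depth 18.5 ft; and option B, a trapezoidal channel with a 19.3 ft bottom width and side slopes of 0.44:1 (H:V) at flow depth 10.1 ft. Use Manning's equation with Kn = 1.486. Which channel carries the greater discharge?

channel A

Channel A: Flow area A = b·y = 22 × 18.5 = 407 ft². Wetted perimeter P = b + 2y = 22 + 2×18.5 = 59 ft. Hydraulic radius R = A/P = 407/59 = 6.898 ft. Q_A = (1.486/0.031)·407·6.898^(2/3)·√0.0012 = 2450 ft³/s.
Channel B: With bottom width b = 19.3 ft and side slope z = 0.44: A = (b + zy)y = (19.3 + 0.44×10.1)×10.1 = 239.8 ft²; P = b + 2y√(1+z²) = 19.3 + 2×10.1×1.093 = 41.37 ft. Hydraulic radius R = A/P = 239.8/41.37 = 5.797 ft. Q_B = (1.486/0.031)·239.8·5.797^(2/3)·√0.0012 = 1285 ft³/s.
Q_A = 2450 ft³/s vs Q_B = 1285 ft³/s, so channel A carries more.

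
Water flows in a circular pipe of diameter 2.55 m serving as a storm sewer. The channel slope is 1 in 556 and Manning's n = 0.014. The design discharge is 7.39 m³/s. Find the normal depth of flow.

y_n = 1.49 m

Manning's equation rearranged: A R^(2/3) = nQ / (1·√S) = 0.014 × 7.39 / (√0.001799) = 2.44.
Trying y = 1.8 m: A R^(2/3) = 3.202 — high.
Trying y = 1.49 m: A R^(2/3) = 2.44 — close enough.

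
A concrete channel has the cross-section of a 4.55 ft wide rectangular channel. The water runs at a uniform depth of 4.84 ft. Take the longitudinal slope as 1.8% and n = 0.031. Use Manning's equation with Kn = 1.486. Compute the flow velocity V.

Flow area A = b·y = 4.55 × 4.84 = 22.02 ft². Wetted perimeter P = b + 2y = 4.55 + 2×4.84 = 14.23 ft.
Hydraulic radius R = A/P = 22.02/14.23 = 1.548 ft.
From Manning's equation, V = (1.486/n) R^(2/3) S^(1/2) = (1.486/0.031) × 1.548^(2/3) × 0.018^(1/2) = 8.6 ft/s.

V = 8.6 ft/s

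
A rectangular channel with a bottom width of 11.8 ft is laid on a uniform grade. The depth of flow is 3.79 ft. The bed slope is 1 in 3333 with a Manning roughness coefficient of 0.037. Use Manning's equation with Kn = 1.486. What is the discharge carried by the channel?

Flow area A = b·y = 11.8 × 3.79 = 44.72 ft². Wetted perimeter P = b + 2y = 11.8 + 2×3.79 = 19.38 ft.
Hydraulic radius R = A/P = 44.72/19.38 = 2.308 ft.
Manning's equation: Q = (1.486/n) A R^(2/3) S^(1/2) = (1.486/0.037) × 44.72 × 2.308^(2/3) × 0.0003^(1/2) = 54.3 ft³/s.

Q = 54.3 ft³/s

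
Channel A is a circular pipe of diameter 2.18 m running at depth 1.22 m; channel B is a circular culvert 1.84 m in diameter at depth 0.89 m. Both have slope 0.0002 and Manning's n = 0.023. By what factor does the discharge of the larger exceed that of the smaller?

Channel A: For a circular section of diameter D = 2.18 m at depth y = 1.22 m, the central angle is θ = 2 arccos(1 − 2y/D) = 3.381 rad. Then A = (D²/8)(θ − sin θ) = 2.149 m² and P = Dθ/2 = 3.685 m. Hydraulic radius R = A/P = 2.149/3.685 = 0.5832 m. Q_A = (1/0.023)·2.149·0.5832^(2/3)·√0.0002 = 0.9223 m³/s.
Channel B: For a circular section of diameter D = 1.84 m at depth y = 0.89 m, the central angle is θ = 2 arccos(1 − 2y/D) = 3.076 rad. Then A = (D²/8)(θ − sin θ) = 1.274 m² and P = Dθ/2 = 2.83 m. Hydraulic radius R = A/P = 1.274/2.83 = 0.4503 m. Q_B = (1/0.023)·1.274·0.4503^(2/3)·√0.0002 = 0.4603 m³/s.
The larger discharge is 0.9223 m³/s and the smaller is 0.4603 m³/s; the ratio is 2.

2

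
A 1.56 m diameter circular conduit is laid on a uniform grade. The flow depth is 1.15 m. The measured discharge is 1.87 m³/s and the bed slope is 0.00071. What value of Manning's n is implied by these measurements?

For a circular section of diameter D = 1.56 m at depth y = 1.15 m, the central angle is θ = 2 arccos(1 − 2y/D) = 4.13 rad. Then A = (D²/8)(θ − sin θ) = 1.51 m² and P = Dθ/2 = 3.221 m.
Hydraulic radius R = A/P = 1.51/3.221 = 0.4689 m.
Rearranging Manning's equation: n = (1/Q) A R^(2/3) S^(1/2) = (1/1.87) × 1.51 × 0.4689^(2/3) × √0.00071 = 0.013.

n = 0.013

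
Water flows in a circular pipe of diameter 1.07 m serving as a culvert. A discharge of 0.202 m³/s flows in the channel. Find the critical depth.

y_c = 0.245 m

At critical depth, Q² T / (g A³) = 1, i.e. A³/T = Q²/g = 0.202²/9.81 = 0.004159.
Trying y = 0.177 m: A³/T = 0.001164 — too small.
Trying y = 0.304 m: A³/T = 0.009643 — too large.
Trying y = 0.245 m: A³/T = 0.004161 — ≈ 0.004159.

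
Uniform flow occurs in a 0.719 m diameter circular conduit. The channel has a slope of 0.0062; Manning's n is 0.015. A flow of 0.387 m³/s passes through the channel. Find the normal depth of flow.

y_n = 0.389 m

Manning's equation rearranged: A R^(2/3) = nQ / (1·√S) = 0.015 × 0.387 / (√0.0062) = 0.07372.
At y = 0.297 m: A R^(2/3) = 0.04621 — short.
At y = 0.437 m: A R^(2/3) = 0.0886 — over.
At y = 0.389 m: A R^(2/3) = 0.07374 — matches.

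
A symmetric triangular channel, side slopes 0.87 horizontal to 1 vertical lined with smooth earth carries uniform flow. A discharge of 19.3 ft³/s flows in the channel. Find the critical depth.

y_c = 1.98 ft

At critical depth, Q² T / (g A³) = 1, i.e. A³/T = Q²/g = 19.3²/32.2 = 11.57.
Try y = 1.75 ft: A³/T = 6.212 — too small.
Try y = 1.98 ft: A³/T = 11.52 — matches.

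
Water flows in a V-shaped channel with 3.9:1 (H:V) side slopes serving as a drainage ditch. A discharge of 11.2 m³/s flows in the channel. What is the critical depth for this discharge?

y_c = 1.11 m

At critical depth, Q² T / (g A³) = 1, i.e. A³/T = Q²/g = 11.2²/9.81 = 12.79.
Trying y = 0.876 m: A³/T = 3.923 — short.
Trying y = 1.31 m: A³/T = 29.34 — over.
Trying y = 1.11 m: A³/T = 12.81 — matches.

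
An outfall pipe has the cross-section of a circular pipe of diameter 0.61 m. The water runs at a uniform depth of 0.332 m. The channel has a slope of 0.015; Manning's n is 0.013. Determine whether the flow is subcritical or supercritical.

supercritical

For a circular section of diameter D = 0.61 m at depth y = 0.332 m, the central angle is θ = 2 arccos(1 − 2y/D) = 3.319 rad. Then A = (D²/8)(θ − sin θ) = 0.1626 m² and P = Dθ/2 = 1.012 m.
Hydraulic radius R = A/P = 0.1626/1.012 = 0.1606 m.
V = (1/n) R^(2/3) √S = (1/0.013) × 0.1606^(2/3) × √0.015 = 2.784 m/s. Hydraulic depth D_h = A/T = 0.1626/0.6076 = 0.2676 m.
Froude number Fr = V/√(g·D_h) = 2.784/√(9.81×0.2676) = 1.72, which is greater than 1, so the flow is supercritical.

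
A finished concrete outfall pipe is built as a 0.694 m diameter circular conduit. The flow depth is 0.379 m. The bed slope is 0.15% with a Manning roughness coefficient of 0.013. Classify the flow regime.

For a circular section of diameter D = 0.694 m at depth y = 0.379 m, the central angle is θ = 2 arccos(1 − 2y/D) = 3.326 rad. Then A = (D²/8)(θ − sin θ) = 0.2113 m² and P = Dθ/2 = 1.154 m.
Hydraulic radius R = A/P = 0.2113/1.154 = 0.1831 m.
V = (1/n) R^(2/3) √S = (1/0.013) × 0.1831^(2/3) × √0.0015 = 0.9606 m/s. Hydraulic depth D_h = A/T = 0.2113/0.691 = 0.3058 m.
Froude number Fr = V/√(g·D_h) = 0.9606/√(9.81×0.3058) = 0.555, which is less than 1, so the flow is subcritical.

subcritical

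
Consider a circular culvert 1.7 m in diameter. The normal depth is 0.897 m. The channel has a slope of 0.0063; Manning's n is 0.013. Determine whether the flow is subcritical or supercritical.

For a circular section of diameter D = 1.7 m at depth y = 0.897 m, the central angle is θ = 2 arccos(1 − 2y/D) = 3.252 rad. Then A = (D²/8)(θ − sin θ) = 1.215 m² and P = Dθ/2 = 2.764 m.
Hydraulic radius R = A/P = 1.215/2.764 = 0.4394 m.
V = (1/n) R^(2/3) √S = (1/0.013) × 0.4394^(2/3) × √0.0063 = 3.529 m/s. Hydraulic depth D_h = A/T = 1.215/1.697 = 0.7157 m.
Froude number Fr = V/√(g·D_h) = 3.529/√(9.81×0.7157) = 1.33, which is greater than 1, so the flow is supercritical.

supercritical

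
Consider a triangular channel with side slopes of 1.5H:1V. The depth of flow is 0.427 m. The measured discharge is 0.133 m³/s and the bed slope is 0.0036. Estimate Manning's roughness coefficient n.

n = 0.039

For a triangular section with side slope z = 1.5: A = zy² = 1.5×0.427² = 0.2735 m²; P = 2y√(1+z²) = 2×0.427×1.803 = 1.54 m.
Hydraulic radius R = A/P = 0.2735/1.54 = 0.1776 m.
Rearranging Manning's equation: n = (1/Q) A R^(2/3) S^(1/2) = (1/0.133) × 0.2735 × 0.1776^(2/3) × √0.0036 = 0.039.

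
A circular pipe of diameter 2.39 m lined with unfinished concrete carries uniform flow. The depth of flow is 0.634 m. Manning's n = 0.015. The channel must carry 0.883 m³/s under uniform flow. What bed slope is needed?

S = 0.00073

For a circular section of diameter D = 2.39 m at depth y = 0.634 m, the central angle is θ = 2 arccos(1 − 2y/D) = 2.164 rad. Then A = (D²/8)(θ − sin θ) = 0.9534 m² and P = Dθ/2 = 2.586 m.
Hydraulic radius R = A/P = 0.9534/2.586 = 0.3686 m.
From Manning's equation, S = [nQ / (1 A R^(2/3))]² = [0.015 × 0.883 / (1 × 0.9534 × 0.3686^(2/3))]² = 0.00073.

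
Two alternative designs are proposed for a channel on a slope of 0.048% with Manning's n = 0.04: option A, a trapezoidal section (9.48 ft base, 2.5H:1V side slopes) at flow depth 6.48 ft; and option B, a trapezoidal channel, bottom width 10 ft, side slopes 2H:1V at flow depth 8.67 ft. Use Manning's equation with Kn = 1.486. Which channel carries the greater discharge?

channel B

Channel A: With bottom width b = 9.48 ft and side slope z = 2.5: A = (b + zy)y = (9.48 + 2.5×6.48)×6.48 = 166.4 ft²; P = b + 2y√(1+z²) = 9.48 + 2×6.48×2.693 = 44.38 ft. Hydraulic radius R = A/P = 166.4/44.38 = 3.75 ft. Q_A = (1.486/0.04)·166.4·3.75^(2/3)·√0.00048 = 326.9 ft³/s.
Channel B: With bottom width b = 10 ft and side slope z = 2: A = (b + zy)y = (10 + 2×8.67)×8.67 = 237 ft²; P = b + 2y√(1+z²) = 10 + 2×8.67×2.236 = 48.77 ft. Hydraulic radius R = A/P = 237/48.77 = 4.86 ft. Q_B = (1.486/0.04)·237·4.86^(2/3)·√0.00048 = 553.5 ft³/s.
Q_A = 326.9 ft³/s vs Q_B = 553.5 ft³/s, so channel B carries more.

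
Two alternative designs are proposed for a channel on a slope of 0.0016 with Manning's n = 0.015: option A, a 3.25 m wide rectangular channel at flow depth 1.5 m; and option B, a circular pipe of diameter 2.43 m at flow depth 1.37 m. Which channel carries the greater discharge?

Channel A: Flow area A = b·y = 3.25 × 1.5 = 4.875 m². Wetted perimeter P = b + 2y = 3.25 + 2×1.5 = 6.25 m. Hydraulic radius R = A/P = 4.875/6.25 = 0.78 m. Q_A = (1/0.015)·4.875·0.78^(2/3)·√0.0016 = 11.02 m³/s.
Channel B: For a circular section of diameter D = 2.43 m at depth y = 1.37 m, the central angle is θ = 2 arccos(1 − 2y/D) = 3.397 rad. Then A = (D²/8)(θ − sin θ) = 2.694 m² and P = Dθ/2 = 4.128 m. Hydraulic radius R = A/P = 2.694/4.128 = 0.6527 m. Q_B = (1/0.015)·2.694·0.6527^(2/3)·√0.0016 = 5.407 m³/s.
Q_A = 11.02 m³/s vs Q_B = 5.407 m³/s, so channel A carries more.

channel A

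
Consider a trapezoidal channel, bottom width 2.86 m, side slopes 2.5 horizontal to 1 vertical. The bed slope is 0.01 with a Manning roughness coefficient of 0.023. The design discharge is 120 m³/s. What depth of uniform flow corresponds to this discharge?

y_n = 2.47 m

Manning's equation rearranged: A R^(2/3) = nQ / (1·√S) = 0.023 × 120 / (√0.01) = 27.6.
At y = 3.02 m: A R^(2/3) = 43.79 — too large.
At y = 1.97 m: A R^(2/3) = 16.72 — too small.
At y = 2.47 m: A R^(2/3) = 27.67 — close enough.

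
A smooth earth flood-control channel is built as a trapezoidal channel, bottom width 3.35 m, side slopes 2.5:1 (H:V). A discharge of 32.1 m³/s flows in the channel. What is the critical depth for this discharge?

At critical depth, Q² T / (g A³) = 1, i.e. A³/T = Q²/g = 32.1²/9.81 = 105.
Trying y = 1.27 m: A³/T = 58.67 — too small.
Trying y = 1.74 m: A³/T = 199.6 — too large.
Trying y = 1.48 m: A³/T = 105.7 — ≈ 105.

y_c = 1.48 m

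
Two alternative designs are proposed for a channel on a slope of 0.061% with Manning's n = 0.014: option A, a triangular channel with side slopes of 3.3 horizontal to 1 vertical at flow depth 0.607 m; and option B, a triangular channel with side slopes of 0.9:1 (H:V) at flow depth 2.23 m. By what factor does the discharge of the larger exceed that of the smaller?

Channel A: For a triangular section with side slope z = 3.3: A = zy² = 3.3×0.607² = 1.216 m²; P = 2y√(1+z²) = 2×0.607×3.448 = 4.186 m. Hydraulic radius R = A/P = 1.216/4.186 = 0.2905 m. Q_A = (1/0.014)·1.216·0.2905^(2/3)·√0.00061 = 0.9408 m³/s.
Channel B: For a triangular section with side slope z = 0.9: A = zy² = 0.9×2.23² = 4.476 m²; P = 2y√(1+z²) = 2×2.23×1.345 = 6 m. Hydraulic radius R = A/P = 4.476/6 = 0.7459 m. Q_B = (1/0.014)·4.476·0.7459^(2/3)·√0.00061 = 6.494 m³/s.
The larger discharge is 6.494 m³/s and the smaller is 0.9408 m³/s; the ratio is 6.9.

6.9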